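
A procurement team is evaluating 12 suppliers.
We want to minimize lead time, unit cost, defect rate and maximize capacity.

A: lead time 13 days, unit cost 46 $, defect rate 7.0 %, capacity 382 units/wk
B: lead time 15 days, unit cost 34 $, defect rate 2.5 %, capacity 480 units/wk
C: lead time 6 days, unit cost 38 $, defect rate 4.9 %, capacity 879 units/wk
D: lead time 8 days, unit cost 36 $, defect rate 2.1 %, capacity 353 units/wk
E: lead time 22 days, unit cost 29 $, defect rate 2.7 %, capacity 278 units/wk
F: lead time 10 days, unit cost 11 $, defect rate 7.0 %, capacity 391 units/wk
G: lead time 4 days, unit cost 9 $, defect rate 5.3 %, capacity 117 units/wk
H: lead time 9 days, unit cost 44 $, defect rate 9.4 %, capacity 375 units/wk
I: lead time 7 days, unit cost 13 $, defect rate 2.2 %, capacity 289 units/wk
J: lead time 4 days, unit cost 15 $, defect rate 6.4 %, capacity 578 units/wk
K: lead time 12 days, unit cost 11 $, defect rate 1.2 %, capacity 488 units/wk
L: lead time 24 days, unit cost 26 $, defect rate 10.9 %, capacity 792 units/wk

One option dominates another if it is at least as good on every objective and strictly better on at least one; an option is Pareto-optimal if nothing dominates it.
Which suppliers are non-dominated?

C, D, F, G, I, J, K, L

A: dominated by C (lead time 6≤13, unit cost 38≤46, defect rate 4.9≤7.0, capacity 879≥382).
B: dominated by K (lead time 12≤15, unit cost 11≤34, defect rate 1.2≤2.5, capacity 488≥480).
C: not dominated (best capacity).
D: not dominated.
E: dominated by I (lead time 7≤22, unit cost 13≤29, defect rate 2.2≤2.7, capacity 289≥278).
F: not dominated.
G: not dominated (best unit cost).
H: dominated by C (lead time 6≤9, unit cost 38≤44, defect rate 4.9≤9.4, capacity 879≥375).
I: not dominated.
J: not dominated.
K: not dominated (best defect rate).
L: not dominated.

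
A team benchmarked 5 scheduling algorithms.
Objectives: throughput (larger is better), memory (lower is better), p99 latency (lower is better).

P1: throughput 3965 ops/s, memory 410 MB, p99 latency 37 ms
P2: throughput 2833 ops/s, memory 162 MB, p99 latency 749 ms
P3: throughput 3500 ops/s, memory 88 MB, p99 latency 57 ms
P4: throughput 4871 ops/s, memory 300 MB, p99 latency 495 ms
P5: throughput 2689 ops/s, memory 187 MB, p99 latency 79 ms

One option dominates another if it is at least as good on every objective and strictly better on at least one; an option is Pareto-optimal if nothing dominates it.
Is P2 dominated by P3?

P3 vs P2: throughput 3500≥2833, memory 88≤162, p99 latency 57≤749 — P3 is at least as good on every objective with at least one strict improvement.

Yes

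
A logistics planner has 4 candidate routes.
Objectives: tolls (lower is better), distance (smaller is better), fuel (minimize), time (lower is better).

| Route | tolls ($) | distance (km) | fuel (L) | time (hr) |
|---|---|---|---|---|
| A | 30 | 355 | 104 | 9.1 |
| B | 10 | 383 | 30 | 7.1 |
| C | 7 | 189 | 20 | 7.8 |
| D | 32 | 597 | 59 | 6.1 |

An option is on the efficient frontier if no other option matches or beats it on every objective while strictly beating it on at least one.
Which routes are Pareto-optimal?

A: dominated by C (tolls 7≤30, distance 189≤355, fuel 20≤104, time 7.8≤9.1).
B: not dominated.
C: not dominated (best tolls).
D: not dominated (best time).

B, C, D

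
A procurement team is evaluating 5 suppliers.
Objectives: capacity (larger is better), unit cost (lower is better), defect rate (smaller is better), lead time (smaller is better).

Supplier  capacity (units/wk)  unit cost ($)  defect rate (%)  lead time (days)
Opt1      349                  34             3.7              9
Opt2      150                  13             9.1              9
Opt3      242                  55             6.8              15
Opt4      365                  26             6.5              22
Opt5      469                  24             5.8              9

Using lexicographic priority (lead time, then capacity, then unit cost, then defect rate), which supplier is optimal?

Opt5

First minimize lead time: best is 9, kept {Opt1, Opt2, Opt5}.
Then maximize capacity: best is 469, kept {Opt5}.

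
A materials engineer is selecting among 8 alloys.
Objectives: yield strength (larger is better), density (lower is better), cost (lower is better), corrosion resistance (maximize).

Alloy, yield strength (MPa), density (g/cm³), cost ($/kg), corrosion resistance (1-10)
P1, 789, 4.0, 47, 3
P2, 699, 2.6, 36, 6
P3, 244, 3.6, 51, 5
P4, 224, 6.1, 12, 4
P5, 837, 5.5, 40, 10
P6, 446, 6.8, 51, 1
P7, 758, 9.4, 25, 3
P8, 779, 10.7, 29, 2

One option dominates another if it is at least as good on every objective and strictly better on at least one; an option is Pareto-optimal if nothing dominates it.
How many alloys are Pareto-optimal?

6

P1: not dominated.
P2: not dominated (best density).
P3: dominated by P2 (yield strength 699≥244, density 2.6≤3.6, cost 36≤51, corrosion resistance 6≥5).
P4: not dominated (best cost).
P5: not dominated (best yield strength).
P6: dominated by P1 (yield strength 789≥446, density 4.0≤6.8, cost 47≤51, corrosion resistance 3≥1).
P7: not dominated.
P8: not dominated.
Pareto-optimal: P1, P2, P4, P5, P7, P8 → 6.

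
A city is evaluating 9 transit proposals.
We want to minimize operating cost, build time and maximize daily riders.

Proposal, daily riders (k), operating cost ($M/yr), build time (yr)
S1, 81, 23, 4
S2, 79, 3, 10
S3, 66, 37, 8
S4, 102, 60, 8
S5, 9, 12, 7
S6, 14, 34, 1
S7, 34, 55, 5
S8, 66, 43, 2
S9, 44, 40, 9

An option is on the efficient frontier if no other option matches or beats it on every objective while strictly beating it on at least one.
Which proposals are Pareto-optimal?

S1, S2, S4, S5, S6, S8

S1: not dominated.
S2: not dominated (best operating cost).
S3: dominated by S1 (daily riders 81≥66, operating cost 23≤37, build time 4≤8).
S4: not dominated (best daily riders).
S5: not dominated.
S6: not dominated (best build time).
S7: dominated by S1 (daily riders 81≥34, operating cost 23≤55, build time 4≤5).
S8: not dominated.
S9: dominated by S1 (daily riders 81≥44, operating cost 23≤40, build time 4≤9).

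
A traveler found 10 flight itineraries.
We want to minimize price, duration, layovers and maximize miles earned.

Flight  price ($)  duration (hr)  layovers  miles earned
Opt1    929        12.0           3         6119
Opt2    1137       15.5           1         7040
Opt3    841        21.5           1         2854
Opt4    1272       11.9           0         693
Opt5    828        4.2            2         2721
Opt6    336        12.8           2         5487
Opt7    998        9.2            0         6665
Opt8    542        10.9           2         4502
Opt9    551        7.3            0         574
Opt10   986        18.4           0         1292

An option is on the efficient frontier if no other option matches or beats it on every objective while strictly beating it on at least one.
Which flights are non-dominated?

Opt1: not dominated.
Opt2: not dominated (best miles earned).
Opt3: not dominated.
Opt4: dominated by Opt7 (price 998≤1272, duration 9.2≤11.9, layovers 0≤0, miles earned 6665≥693).
Opt5: not dominated (best duration).
Opt6: not dominated (best price).
Opt7: not dominated.
Opt8: not dominated.
Opt9: not dominated.
Opt10: not dominated.

Opt1, Opt2, Opt3, Opt5, Opt6, Opt7, Opt8, Opt9, Opt10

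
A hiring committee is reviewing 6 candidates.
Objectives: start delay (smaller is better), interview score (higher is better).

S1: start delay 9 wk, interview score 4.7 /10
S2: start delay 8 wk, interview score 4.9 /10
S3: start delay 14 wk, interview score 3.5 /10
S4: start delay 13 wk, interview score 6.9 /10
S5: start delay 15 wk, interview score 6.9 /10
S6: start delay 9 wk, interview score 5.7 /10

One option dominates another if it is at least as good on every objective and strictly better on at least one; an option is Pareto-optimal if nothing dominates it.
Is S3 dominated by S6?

Yes

S6 vs S3: start delay 9≤14, interview score 5.7≥3.5 — S6 is at least as good on every objective with at least one strict improvement.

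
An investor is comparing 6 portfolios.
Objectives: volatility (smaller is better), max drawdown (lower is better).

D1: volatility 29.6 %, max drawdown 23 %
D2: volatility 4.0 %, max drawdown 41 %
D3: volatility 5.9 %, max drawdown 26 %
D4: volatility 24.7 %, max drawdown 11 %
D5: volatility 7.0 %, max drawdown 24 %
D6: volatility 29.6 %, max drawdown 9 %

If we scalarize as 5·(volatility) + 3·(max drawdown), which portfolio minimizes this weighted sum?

D5

D1: 5·29.6 + 3·23 = 217.0
D2: 5·4.0 + 3·41 = 143.0
D3: 5·5.9 + 3·26 = 107.5
D4: 5·24.7 + 3·11 = 156.5
D5: 5·7.0 + 3·24 = 107.0
D6: 5·29.6 + 3·9 = 175.0
Lowest: D5 at 107.0.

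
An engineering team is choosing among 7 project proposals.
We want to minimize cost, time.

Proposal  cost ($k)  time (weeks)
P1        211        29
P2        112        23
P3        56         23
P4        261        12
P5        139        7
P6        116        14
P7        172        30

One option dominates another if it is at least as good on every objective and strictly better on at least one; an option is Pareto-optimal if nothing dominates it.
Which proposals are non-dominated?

P1: dominated by P2 (cost 112≤211, time 23≤29).
P2: dominated by P3 (cost 56≤112, time 23≤23).
P3: not dominated (best cost).
P4: dominated by P5 (cost 139≤261, time 7≤12).
P5: not dominated (best time).
P6: not dominated.
P7: dominated by P2 (cost 112≤172, time 23≤30).

P3, P5, P6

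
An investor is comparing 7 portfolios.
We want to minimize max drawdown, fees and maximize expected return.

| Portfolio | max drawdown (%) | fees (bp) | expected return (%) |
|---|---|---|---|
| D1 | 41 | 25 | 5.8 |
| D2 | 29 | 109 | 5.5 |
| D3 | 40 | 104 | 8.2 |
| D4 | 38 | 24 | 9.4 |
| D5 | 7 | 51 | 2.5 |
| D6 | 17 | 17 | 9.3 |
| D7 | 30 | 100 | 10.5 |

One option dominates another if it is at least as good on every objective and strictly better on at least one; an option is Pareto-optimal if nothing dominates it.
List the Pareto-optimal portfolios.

D4, D5, D6, D7

D1: dominated by D4 (max drawdown 38≤41, fees 24≤25, expected return 9.4≥5.8).
D2: dominated by D6 (max drawdown 17≤29, fees 17≤109, expected return 9.3≥5.5).
D3: dominated by D4 (max drawdown 38≤40, fees 24≤104, expected return 9.4≥8.2).
D4: not dominated.
D5: not dominated (best max drawdown).
D6: not dominated (best fees).
D7: not dominated (best expected return).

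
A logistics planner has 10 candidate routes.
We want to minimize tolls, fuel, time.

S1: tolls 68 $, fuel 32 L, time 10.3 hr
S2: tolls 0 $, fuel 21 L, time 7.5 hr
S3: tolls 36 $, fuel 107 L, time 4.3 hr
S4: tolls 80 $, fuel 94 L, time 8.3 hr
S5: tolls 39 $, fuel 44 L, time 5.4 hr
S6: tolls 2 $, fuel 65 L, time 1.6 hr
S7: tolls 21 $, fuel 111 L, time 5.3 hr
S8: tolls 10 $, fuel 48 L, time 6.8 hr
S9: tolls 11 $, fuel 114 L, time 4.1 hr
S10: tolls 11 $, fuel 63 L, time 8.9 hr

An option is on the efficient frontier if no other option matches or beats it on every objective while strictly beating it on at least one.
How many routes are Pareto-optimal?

S1: dominated by S2 (tolls 0≤68, fuel 21≤32, time 7.5≤10.3).
S2: not dominated (best tolls).
S3: dominated by S6 (tolls 2≤36, fuel 65≤107, time 1.6≤4.3).
S4: dominated by S2 (tolls 0≤80, fuel 21≤94, time 7.5≤8.3).
S5: not dominated.
S6: not dominated (best time).
S7: dominated by S6 (tolls 2≤21, fuel 65≤111, time 1.6≤5.3).
S8: not dominated.
S9: dominated by S6 (tolls 2≤11, fuel 65≤114, time 1.6≤4.1).
S10: dominated by S2 (tolls 0≤11, fuel 21≤63, time 7.5≤8.9).
Pareto-optimal: S2, S5, S6, S8 → 4.

4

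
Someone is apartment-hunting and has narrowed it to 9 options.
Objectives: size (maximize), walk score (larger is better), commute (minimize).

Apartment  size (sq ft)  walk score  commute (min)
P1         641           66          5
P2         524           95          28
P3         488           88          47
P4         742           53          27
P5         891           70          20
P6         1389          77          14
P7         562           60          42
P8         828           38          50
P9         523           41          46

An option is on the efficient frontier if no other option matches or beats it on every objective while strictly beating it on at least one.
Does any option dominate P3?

Yes

P2 vs P3: size 524≥488, walk score 95≥88, commute 28≤47 — P2 is at least as good on every objective and strictly better on at least one, so P2 dominates P3.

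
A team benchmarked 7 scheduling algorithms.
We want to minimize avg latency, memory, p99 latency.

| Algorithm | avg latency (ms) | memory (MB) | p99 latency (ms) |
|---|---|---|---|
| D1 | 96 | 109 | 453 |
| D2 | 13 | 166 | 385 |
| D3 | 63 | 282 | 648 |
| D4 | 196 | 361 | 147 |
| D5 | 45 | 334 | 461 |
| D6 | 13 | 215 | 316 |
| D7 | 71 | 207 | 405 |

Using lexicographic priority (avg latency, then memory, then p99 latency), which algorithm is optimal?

First minimize avg latency: best is 13, kept {D2, D6}.
Then minimize memory: best is 166, kept {D2}.

D2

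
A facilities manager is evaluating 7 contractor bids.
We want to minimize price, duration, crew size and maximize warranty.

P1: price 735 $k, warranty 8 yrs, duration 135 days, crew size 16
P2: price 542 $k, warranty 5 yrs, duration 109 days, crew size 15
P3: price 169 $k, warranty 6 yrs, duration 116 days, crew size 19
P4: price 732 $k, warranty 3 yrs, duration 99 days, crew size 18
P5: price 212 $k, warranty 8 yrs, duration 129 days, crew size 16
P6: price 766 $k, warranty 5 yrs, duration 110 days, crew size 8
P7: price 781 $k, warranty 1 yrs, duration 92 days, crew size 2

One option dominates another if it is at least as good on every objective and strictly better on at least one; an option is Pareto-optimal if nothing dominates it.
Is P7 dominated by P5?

P5 vs P7: P5 is worse on duration (129 vs 92), so it does not dominate P7.

No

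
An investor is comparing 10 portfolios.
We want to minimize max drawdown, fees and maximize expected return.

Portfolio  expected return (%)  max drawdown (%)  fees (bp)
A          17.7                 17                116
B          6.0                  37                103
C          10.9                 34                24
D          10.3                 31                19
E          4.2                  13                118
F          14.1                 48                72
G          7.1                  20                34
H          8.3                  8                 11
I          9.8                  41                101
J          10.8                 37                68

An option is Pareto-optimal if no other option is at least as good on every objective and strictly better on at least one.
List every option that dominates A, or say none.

none

B: worse on expected return (6.0 vs 17.7).
C: worse on expected return (10.9 vs 17.7).
D: worse on expected return (10.3 vs 17.7).
E: worse on expected return (4.2 vs 17.7).
F: worse on expected return (14.1 vs 17.7).
G: worse on expected return (7.1 vs 17.7).
H: worse on expected return (8.3 vs 17.7).
I: worse on expected return (9.8 vs 17.7).
J: worse on expected return (10.8 vs 17.7).
No option dominates A.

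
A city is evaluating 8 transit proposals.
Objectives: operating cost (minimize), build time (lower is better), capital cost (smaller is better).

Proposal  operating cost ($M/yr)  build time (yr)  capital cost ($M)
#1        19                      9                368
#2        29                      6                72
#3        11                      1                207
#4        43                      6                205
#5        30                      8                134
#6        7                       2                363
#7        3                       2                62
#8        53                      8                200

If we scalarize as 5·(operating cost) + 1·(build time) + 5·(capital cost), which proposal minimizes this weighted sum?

#7

#1: 5·19 + 1·9 + 5·368 = 1944
#2: 5·29 + 1·6 + 5·72 = 511
#3: 5·11 + 1·1 + 5·207 = 1091
#4: 5·43 + 1·6 + 5·205 = 1246
#5: 5·30 + 1·8 + 5·134 = 828
#6: 5·7 + 1·2 + 5·363 = 1852
#7: 5·3 + 1·2 + 5·62 = 327
#8: 5·53 + 1·8 + 5·200 = 1273
Lowest: #7 at 327.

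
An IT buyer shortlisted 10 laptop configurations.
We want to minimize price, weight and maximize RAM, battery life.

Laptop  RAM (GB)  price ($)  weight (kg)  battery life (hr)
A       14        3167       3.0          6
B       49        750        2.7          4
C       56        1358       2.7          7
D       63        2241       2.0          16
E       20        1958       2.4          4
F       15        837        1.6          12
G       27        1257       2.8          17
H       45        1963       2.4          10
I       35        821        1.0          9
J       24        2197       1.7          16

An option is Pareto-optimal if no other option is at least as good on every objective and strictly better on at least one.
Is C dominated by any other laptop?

A: worse on RAM (14 vs 56).
B: worse on RAM (49 vs 56).
D: worse on price (2241 vs 1358).
E: worse on RAM (20 vs 56).
F: worse on RAM (15 vs 56).
G: worse on RAM (27 vs 56).
H: worse on RAM (45 vs 56).
I: worse on RAM (35 vs 56).
J: worse on RAM (24 vs 56).
No option is at least as good as C on every objective and strictly better on one.

No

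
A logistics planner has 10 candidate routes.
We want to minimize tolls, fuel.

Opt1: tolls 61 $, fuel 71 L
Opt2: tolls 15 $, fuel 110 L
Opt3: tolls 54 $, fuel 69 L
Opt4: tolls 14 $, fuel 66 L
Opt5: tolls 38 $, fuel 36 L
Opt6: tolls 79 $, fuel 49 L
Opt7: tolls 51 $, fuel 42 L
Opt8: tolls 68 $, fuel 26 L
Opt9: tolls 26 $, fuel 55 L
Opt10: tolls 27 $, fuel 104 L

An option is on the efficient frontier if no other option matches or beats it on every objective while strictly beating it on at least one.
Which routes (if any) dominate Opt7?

Opt5: tolls 38≤51, fuel 36≤42 — dominates Opt7.
Others (Opt1, Opt2, Opt3, Opt4, Opt6, Opt8, Opt9, Opt10) are each worse than Opt7 on at least one objective.

Opt5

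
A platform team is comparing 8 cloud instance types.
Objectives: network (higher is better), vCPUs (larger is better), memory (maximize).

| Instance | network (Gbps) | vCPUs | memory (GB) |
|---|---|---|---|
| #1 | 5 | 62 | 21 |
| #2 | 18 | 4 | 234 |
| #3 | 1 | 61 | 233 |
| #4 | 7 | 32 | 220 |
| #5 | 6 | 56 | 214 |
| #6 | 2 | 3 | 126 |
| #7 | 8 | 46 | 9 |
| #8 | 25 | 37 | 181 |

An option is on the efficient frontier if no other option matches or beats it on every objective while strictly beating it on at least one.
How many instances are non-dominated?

7

#1: not dominated (best vCPUs).
#2: not dominated (best memory).
#3: not dominated.
#4: not dominated.
#5: not dominated.
#6: dominated by #2 (network 18≥2, vCPUs 4≥3, memory 234≥126).
#7: not dominated.
#8: not dominated (best network).
Pareto-optimal: #1, #2, #3, #4, #5, #7, #8 → 7.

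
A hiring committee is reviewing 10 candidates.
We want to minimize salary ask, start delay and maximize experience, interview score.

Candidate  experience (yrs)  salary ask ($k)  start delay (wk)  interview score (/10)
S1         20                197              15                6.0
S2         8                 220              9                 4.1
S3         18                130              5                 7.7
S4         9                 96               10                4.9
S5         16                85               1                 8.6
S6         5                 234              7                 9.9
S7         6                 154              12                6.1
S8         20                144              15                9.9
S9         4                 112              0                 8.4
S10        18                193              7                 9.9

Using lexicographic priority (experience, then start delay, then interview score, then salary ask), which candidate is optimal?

S8

First maximize experience: best is 20, kept {S1, S8}.
Then minimize start delay: best is 15, kept {S1, S8}.
Then maximize interview score: best is 9.9, kept {S8}.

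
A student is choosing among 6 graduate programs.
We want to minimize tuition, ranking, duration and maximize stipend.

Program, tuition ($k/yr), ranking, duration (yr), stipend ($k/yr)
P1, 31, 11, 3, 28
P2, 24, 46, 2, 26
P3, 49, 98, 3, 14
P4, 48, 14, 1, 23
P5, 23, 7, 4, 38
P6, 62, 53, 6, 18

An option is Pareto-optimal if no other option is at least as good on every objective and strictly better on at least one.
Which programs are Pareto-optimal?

P1: not dominated.
P2: not dominated.
P3: dominated by P1 (tuition 31≤49, ranking 11≤98, duration 3≤3, stipend 28≥14).
P4: not dominated (best duration).
P5: not dominated (best tuition).
P6: dominated by P1 (tuition 31≤62, ranking 11≤53, duration 3≤6, stipend 28≥18).

P1, P2, P4, P5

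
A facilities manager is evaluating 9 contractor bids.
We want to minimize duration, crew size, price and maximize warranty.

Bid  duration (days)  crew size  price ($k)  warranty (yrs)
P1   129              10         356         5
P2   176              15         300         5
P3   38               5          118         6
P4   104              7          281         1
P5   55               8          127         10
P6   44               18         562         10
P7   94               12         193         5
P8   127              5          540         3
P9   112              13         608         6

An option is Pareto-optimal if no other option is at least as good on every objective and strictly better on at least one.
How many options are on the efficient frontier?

3

P1: dominated by P3 (duration 38≤129, crew size 5≤10, price 118≤356, warranty 6≥5).
P2: dominated by P3 (duration 38≤176, crew size 5≤15, price 118≤300, warranty 6≥5).
P3: not dominated (best duration).
P4: dominated by P3 (duration 38≤104, crew size 5≤7, price 118≤281, warranty 6≥1).
P5: not dominated.
P6: not dominated.
P7: dominated by P3 (duration 38≤94, crew size 5≤12, price 118≤193, warranty 6≥5).
P8: dominated by P3 (duration 38≤127, crew size 5≤5, price 118≤540, warranty 6≥3).
P9: dominated by P3 (duration 38≤112, crew size 5≤13, price 118≤608, warranty 6≥6).
Pareto-optimal: P3, P5, P6 → 3.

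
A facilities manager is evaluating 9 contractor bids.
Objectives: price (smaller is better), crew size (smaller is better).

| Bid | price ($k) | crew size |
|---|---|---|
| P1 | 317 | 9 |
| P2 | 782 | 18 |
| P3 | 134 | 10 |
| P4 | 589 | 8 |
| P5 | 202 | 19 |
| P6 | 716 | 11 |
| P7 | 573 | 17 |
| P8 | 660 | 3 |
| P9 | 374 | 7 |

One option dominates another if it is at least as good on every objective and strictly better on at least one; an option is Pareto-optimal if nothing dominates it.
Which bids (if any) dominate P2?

P1: price 317≤782, crew size 9≤18 — dominates P2.
P3: price 134≤782, crew size 10≤18 — dominates P2.
P4: price 589≤782, crew size 8≤18 — dominates P2.
P6: price 716≤782, crew size 11≤18 — dominates P2.
P7: price 573≤782, crew size 17≤18 — dominates P2.
P8: price 660≤782, crew size 3≤18 — dominates P2.
P9: price 374≤782, crew size 7≤18 — dominates P2.
Others (P5) are each worse than P2 on at least one objective.

P1, P3, P4, P6, P7, P8, P9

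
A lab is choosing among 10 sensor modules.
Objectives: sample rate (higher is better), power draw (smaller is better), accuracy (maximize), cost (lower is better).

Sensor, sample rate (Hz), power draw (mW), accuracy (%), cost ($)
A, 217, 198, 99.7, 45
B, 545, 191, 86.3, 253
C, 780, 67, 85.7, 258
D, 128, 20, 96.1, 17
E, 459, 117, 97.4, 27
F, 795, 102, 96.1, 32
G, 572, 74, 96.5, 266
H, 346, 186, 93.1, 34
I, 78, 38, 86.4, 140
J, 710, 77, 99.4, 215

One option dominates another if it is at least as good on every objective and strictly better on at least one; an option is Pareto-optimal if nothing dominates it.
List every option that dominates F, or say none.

none

A: worse on sample rate (217 vs 795).
B: worse on sample rate (545 vs 795).
C: worse on sample rate (780 vs 795).
D: worse on sample rate (128 vs 795).
E: worse on sample rate (459 vs 795).
G: worse on sample rate (572 vs 795).
H: worse on sample rate (346 vs 795).
I: worse on sample rate (78 vs 795).
J: worse on sample rate (710 vs 795).
No option dominates F.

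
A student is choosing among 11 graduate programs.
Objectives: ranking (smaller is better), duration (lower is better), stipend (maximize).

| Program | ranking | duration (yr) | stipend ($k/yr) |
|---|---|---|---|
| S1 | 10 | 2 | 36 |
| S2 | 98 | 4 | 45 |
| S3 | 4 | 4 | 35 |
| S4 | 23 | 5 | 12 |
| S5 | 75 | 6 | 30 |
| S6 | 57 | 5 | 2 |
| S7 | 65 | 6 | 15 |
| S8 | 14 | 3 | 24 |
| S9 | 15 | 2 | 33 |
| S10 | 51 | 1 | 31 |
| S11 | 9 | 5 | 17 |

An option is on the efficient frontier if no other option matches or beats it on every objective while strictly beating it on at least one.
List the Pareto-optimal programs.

S1, S2, S3, S10

S1: not dominated.
S2: not dominated (best stipend).
S3: not dominated (best ranking).
S4: dominated by S1 (ranking 10≤23, duration 2≤5, stipend 36≥12).
S5: dominated by S1 (ranking 10≤75, duration 2≤6, stipend 36≥30).
S6: dominated by S1 (ranking 10≤57, duration 2≤5, stipend 36≥2).
S7: dominated by S1 (ranking 10≤65, duration 2≤6, stipend 36≥15).
S8: dominated by S1 (ranking 10≤14, duration 2≤3, stipend 36≥24).
S9: dominated by S1 (ranking 10≤15, duration 2≤2, stipend 36≥33).
S10: not dominated (best duration).
S11: dominated by S3 (ranking 4≤9, duration 4≤5, stipend 35≥17).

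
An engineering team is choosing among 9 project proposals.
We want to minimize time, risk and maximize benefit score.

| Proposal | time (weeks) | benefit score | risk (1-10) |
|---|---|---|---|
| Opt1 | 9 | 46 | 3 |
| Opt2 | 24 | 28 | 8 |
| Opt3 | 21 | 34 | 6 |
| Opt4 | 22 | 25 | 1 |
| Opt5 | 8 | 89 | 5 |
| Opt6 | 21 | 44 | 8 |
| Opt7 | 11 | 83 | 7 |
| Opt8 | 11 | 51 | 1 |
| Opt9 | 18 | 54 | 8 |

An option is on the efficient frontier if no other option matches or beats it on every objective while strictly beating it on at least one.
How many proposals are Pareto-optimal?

Opt1: not dominated.
Opt2: dominated by Opt1 (time 9≤24, benefit score 46≥28, risk 3≤8).
Opt3: dominated by Opt1 (time 9≤21, benefit score 46≥34, risk 3≤6).
Opt4: dominated by Opt8 (time 11≤22, benefit score 51≥25, risk 1≤1).
Opt5: not dominated (best time).
Opt6: dominated by Opt1 (time 9≤21, benefit score 46≥44, risk 3≤8).
Opt7: dominated by Opt5 (time 8≤11, benefit score 89≥83, risk 5≤7).
Opt8: not dominated.
Opt9: dominated by Opt5 (time 8≤18, benefit score 89≥54, risk 5≤8).
Pareto-optimal: Opt1, Opt5, Opt8 → 3.

3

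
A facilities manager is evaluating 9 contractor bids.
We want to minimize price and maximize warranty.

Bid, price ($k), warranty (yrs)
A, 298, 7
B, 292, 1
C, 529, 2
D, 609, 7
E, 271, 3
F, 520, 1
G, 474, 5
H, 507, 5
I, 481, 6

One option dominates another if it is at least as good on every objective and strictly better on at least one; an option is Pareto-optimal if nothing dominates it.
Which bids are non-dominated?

A, E

A: not dominated.
B: dominated by E (price 271≤292, warranty 3≥1).
C: dominated by A (price 298≤529, warranty 7≥2).
D: dominated by A (price 298≤609, warranty 7≥7).
E: not dominated (best price).
F: dominated by A (price 298≤520, warranty 7≥1).
G: dominated by A (price 298≤474, warranty 7≥5).
H: dominated by A (price 298≤507, warranty 7≥5).
I: dominated by A (price 298≤481, warranty 7≥6).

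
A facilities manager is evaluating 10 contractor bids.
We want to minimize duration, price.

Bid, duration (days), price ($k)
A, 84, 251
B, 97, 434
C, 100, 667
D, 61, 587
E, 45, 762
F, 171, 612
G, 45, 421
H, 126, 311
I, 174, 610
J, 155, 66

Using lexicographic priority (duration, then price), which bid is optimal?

G

First minimize duration: best is 45, kept {E, G}.
Then minimize price: best is 421, kept {G}.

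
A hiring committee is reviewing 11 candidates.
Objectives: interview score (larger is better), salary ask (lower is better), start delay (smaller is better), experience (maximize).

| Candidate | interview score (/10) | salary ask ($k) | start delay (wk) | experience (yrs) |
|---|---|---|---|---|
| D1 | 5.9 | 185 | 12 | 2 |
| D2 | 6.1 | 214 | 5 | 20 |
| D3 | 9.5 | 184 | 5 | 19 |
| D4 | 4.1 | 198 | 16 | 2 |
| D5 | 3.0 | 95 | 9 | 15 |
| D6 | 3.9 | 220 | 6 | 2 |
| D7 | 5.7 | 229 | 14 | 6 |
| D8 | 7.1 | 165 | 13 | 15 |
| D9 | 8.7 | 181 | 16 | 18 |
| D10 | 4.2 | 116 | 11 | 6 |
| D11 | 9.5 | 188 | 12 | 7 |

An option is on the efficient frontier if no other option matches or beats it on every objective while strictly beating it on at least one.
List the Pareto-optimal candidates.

D1: dominated by D3 (interview score 9.5≥5.9, salary ask 184≤185, start delay 5≤12, experience 19≥2).
D2: not dominated (best experience).
D3: not dominated.
D4: dominated by D1 (interview score 5.9≥4.1, salary ask 185≤198, start delay 12≤16, experience 2≥2).
D5: not dominated (best salary ask).
D6: dominated by D2 (interview score 6.1≥3.9, salary ask 214≤220, start delay 5≤6, experience 20≥2).
D7: dominated by D2 (interview score 6.1≥5.7, salary ask 214≤229, start delay 5≤14, experience 20≥6).
D8: not dominated.
D9: not dominated.
D10: not dominated.
D11: dominated by D3 (interview score 9.5≥9.5, salary ask 184≤188, start delay 5≤12, experience 19≥7).

D2, D3, D5, D8, D9, D10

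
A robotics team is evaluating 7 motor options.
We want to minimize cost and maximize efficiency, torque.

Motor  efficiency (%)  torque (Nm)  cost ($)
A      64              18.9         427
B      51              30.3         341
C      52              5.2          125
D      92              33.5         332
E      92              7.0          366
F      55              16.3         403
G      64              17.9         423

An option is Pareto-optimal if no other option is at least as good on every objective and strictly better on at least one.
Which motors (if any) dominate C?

none

A: worse on cost (427 vs 125).
B: worse on efficiency (51 vs 52).
D: worse on cost (332 vs 125).
E: worse on cost (366 vs 125).
F: worse on cost (403 vs 125).
G: worse on cost (423 vs 125).
No option dominates C.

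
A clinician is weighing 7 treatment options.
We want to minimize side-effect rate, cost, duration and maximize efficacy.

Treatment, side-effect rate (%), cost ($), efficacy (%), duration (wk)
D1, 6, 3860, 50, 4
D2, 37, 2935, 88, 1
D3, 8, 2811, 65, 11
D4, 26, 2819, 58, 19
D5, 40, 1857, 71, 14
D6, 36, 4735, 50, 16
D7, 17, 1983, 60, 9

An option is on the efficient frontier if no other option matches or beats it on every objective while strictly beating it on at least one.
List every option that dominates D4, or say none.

D3: side-effect rate 8≤26, cost 2811≤2819, efficacy 65≥58, duration 11≤19 — dominates D4.
D7: side-effect rate 17≤26, cost 1983≤2819, efficacy 60≥58, duration 9≤19 — dominates D4.
Others (D1, D2, D5, D6) are each worse than D4 on at least one objective.

D3, D7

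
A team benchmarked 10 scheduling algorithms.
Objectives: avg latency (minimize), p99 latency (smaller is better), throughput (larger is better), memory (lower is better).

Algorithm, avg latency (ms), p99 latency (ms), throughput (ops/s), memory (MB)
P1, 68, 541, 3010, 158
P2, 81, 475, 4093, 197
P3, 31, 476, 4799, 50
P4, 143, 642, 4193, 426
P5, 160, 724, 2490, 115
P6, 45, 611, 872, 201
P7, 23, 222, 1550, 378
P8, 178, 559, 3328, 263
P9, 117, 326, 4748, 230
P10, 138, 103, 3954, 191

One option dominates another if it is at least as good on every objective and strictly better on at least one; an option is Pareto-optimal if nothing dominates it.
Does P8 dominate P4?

P8 vs P4: P8 is worse on avg latency (178 vs 143), so it does not dominate P4.

No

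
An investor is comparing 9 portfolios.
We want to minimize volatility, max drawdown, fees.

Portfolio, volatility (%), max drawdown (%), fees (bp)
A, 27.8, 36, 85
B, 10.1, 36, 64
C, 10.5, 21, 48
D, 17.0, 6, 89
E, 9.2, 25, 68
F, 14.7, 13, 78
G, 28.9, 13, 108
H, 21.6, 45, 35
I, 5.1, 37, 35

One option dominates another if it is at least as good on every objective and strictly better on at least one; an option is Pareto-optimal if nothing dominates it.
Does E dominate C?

E vs C: E is worse on max drawdown (25 vs 21), so it does not dominate C.

No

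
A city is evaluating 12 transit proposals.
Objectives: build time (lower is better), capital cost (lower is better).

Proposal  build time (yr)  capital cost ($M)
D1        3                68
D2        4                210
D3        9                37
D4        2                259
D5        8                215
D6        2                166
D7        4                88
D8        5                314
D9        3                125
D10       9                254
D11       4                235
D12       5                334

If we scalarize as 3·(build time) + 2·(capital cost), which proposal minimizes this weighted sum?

D3

D1: 3·3 + 2·68 = 145
D2: 3·4 + 2·210 = 432
D3: 3·9 + 2·37 = 101
D4: 3·2 + 2·259 = 524
D5: 3·8 + 2·215 = 454
D6: 3·2 + 2·166 = 338
D7: 3·4 + 2·88 = 188
D8: 3·5 + 2·314 = 643
D9: 3·3 + 2·125 = 259
D10: 3·9 + 2·254 = 535
D11: 3·4 + 2·235 = 482
D12: 3·5 + 2·334 = 683
Lowest: D3 at 101.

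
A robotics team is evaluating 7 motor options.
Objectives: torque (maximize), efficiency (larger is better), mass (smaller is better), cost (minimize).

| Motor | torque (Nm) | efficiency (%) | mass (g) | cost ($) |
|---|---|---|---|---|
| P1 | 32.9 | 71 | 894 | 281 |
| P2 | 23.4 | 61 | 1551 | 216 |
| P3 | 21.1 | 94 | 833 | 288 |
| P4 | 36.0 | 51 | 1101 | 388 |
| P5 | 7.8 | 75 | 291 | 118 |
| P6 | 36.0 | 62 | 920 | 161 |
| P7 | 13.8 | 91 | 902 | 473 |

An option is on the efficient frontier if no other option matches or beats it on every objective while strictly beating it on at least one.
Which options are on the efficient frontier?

P1, P3, P5, P6

P1: not dominated.
P2: dominated by P6 (torque 36.0≥23.4, efficiency 62≥61, mass 920≤1551, cost 161≤216).
P3: not dominated (best efficiency).
P4: dominated by P6 (torque 36.0≥36.0, efficiency 62≥51, mass 920≤1101, cost 161≤388).
P5: not dominated (best mass).
P6: not dominated.
P7: dominated by P3 (torque 21.1≥13.8, efficiency 94≥91, mass 833≤902, cost 288≤473).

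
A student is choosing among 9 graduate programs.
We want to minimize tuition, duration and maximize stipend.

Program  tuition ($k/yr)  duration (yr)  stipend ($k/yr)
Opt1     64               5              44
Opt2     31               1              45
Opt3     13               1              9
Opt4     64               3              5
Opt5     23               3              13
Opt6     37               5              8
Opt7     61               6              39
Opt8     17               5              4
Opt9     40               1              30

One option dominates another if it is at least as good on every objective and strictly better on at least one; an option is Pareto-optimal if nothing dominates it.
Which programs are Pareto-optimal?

Opt2, Opt3, Opt5

Opt1: dominated by Opt2 (tuition 31≤64, duration 1≤5, stipend 45≥44).
Opt2: not dominated (best stipend).
Opt3: not dominated (best tuition).
Opt4: dominated by Opt2 (tuition 31≤64, duration 1≤3, stipend 45≥5).
Opt5: not dominated.
Opt6: dominated by Opt2 (tuition 31≤37, duration 1≤5, stipend 45≥8).
Opt7: dominated by Opt2 (tuition 31≤61, duration 1≤6, stipend 45≥39).
Opt8: dominated by Opt3 (tuition 13≤17, duration 1≤5, stipend 9≥4).
Opt9: dominated by Opt2 (tuition 31≤40, duration 1≤1, stipend 45≥30).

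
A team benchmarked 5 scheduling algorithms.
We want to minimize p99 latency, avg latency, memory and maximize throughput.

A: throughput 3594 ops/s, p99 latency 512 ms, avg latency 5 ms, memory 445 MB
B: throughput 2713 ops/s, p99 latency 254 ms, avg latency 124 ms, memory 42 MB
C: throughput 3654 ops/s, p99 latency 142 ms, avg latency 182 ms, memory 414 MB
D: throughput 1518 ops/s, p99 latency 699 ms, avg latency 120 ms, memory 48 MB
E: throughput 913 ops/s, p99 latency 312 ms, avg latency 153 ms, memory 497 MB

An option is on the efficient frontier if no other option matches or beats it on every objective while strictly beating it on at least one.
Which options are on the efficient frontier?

A, B, C, D

A: not dominated (best avg latency).
B: not dominated (best memory).
C: not dominated (best throughput).
D: not dominated.
E: dominated by B (throughput 2713≥913, p99 latency 254≤312, avg latency 124≤153, memory 42≤497).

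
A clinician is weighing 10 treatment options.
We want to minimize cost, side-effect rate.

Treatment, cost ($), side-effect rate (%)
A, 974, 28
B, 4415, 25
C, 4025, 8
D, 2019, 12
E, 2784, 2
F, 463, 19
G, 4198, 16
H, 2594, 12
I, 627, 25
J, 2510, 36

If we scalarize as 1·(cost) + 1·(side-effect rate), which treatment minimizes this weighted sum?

A: 1·974 + 1·28 = 1002
B: 1·4415 + 1·25 = 4440
C: 1·4025 + 1·8 = 4033
D: 1·2019 + 1·12 = 2031
E: 1·2784 + 1·2 = 2786
F: 1·463 + 1·19 = 482
G: 1·4198 + 1·16 = 4214
H: 1·2594 + 1·12 = 2606
I: 1·627 + 1·25 = 652
J: 1·2510 + 1·36 = 2546
Lowest: F at 482.

F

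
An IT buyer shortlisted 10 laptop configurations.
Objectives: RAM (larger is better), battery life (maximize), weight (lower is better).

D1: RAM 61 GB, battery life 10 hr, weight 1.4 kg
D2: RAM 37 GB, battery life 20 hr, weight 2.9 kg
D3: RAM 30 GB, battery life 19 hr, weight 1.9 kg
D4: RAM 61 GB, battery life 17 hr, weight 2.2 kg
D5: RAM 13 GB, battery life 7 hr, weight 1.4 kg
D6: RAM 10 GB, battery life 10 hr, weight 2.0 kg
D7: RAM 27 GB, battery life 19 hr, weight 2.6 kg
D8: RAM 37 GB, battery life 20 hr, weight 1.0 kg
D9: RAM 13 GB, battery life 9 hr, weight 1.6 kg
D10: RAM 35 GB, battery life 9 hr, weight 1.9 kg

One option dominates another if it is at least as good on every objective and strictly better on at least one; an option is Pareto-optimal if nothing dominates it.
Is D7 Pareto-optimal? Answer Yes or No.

No

D3 vs D7: RAM 30≥27, battery life 19≥19, weight 1.9≤2.6 — D3 is at least as good on every objective and strictly better on at least one, so D3 dominates D7.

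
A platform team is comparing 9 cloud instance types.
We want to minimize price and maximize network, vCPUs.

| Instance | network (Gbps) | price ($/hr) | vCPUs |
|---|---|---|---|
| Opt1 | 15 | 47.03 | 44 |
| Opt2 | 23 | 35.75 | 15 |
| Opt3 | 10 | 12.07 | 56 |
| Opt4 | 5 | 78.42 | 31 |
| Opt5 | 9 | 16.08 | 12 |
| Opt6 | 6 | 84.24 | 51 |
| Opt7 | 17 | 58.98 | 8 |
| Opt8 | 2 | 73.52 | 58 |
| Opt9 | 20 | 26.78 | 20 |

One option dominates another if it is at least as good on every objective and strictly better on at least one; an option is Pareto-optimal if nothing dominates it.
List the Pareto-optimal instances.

Opt1: not dominated.
Opt2: not dominated (best network).
Opt3: not dominated (best price).
Opt4: dominated by Opt1 (network 15≥5, price 47.03≤78.42, vCPUs 44≥31).
Opt5: dominated by Opt3 (network 10≥9, price 12.07≤16.08, vCPUs 56≥12).
Opt6: dominated by Opt3 (network 10≥6, price 12.07≤84.24, vCPUs 56≥51).
Opt7: dominated by Opt2 (network 23≥17, price 35.75≤58.98, vCPUs 15≥8).
Opt8: not dominated (best vCPUs).
Opt9: not dominated.

Opt1, Opt2, Opt3, Opt8, Opt9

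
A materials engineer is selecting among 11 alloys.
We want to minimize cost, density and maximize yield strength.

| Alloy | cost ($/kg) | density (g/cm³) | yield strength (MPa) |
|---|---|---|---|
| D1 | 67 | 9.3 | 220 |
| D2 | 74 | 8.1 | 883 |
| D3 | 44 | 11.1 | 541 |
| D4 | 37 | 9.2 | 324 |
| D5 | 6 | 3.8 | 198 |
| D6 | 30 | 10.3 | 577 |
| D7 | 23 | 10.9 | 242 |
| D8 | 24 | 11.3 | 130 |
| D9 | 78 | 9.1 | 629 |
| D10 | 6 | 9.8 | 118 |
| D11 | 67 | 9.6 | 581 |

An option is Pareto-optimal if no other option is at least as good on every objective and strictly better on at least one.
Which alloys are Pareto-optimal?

D1: dominated by D4 (cost 37≤67, density 9.2≤9.3, yield strength 324≥220).
D2: not dominated (best yield strength).
D3: dominated by D6 (cost 30≤44, density 10.3≤11.1, yield strength 577≥541).
D4: not dominated.
D5: not dominated (best density).
D6: not dominated.
D7: not dominated.
D8: dominated by D5 (cost 6≤24, density 3.8≤11.3, yield strength 198≥130).
D9: dominated by D2 (cost 74≤78, density 8.1≤9.1, yield strength 883≥629).
D10: dominated by D5 (cost 6≤6, density 3.8≤9.8, yield strength 198≥118).
D11: not dominated.

D2, D4, D5, D6, D7, D11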